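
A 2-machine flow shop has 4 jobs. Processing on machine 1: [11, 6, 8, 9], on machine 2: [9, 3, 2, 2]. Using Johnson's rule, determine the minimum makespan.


Apply Johnson's rule:
  Group 1 (a <= b): []
  Group 2 (a > b): [(1, 11, 9), (2, 6, 3), (3, 8, 2), (4, 9, 2)]
Optimal job order: [1, 2, 3, 4]
Schedule:
  Job 1: M1 done at 11, M2 done at 20
  Job 2: M1 done at 17, M2 done at 23
  Job 3: M1 done at 25, M2 done at 27
  Job 4: M1 done at 34, M2 done at 36
Makespan = 36

36


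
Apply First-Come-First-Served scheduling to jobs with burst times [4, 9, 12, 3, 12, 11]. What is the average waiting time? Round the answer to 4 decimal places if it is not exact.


FCFS order (as given): [4, 9, 12, 3, 12, 11]
Waiting times:
  Job 1: wait = 0
  Job 2: wait = 4
  Job 3: wait = 13
  Job 4: wait = 25
  Job 5: wait = 28
  Job 6: wait = 40
Sum of waiting times = 110
Average waiting time = 110/6 = 18.3333

18.3333


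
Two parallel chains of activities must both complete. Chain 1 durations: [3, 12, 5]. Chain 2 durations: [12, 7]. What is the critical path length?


Path A total = 3 + 12 + 5 = 20
Path B total = 12 + 7 = 19
Critical path = longest path = max(20, 19) = 20

20


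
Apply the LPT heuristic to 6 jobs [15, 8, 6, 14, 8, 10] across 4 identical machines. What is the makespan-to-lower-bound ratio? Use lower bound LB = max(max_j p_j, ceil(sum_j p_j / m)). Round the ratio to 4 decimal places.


LPT order: [15, 14, 10, 8, 8, 6]
Machine loads after assignment: [15, 14, 16, 16]
LPT makespan = 16
Lower bound = max(max_job, ceil(total/4)) = max(15, 16) = 16
Ratio = 16 / 16 = 1.0

1.0


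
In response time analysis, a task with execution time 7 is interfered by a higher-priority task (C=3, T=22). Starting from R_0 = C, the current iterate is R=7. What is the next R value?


R_next = C + ceil(R_prev / T_hp) * C_hp
ceil(7 / 22) = ceil(0.3182) = 1
Interference = 1 * 3 = 3
R_next = 7 + 3 = 10

10


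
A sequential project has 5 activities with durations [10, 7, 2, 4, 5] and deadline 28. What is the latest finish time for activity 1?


LF(activity 1) = deadline - sum of successor durations
Successors: activities 2 through 5 with durations [7, 2, 4, 5]
Sum of successor durations = 18
LF = 28 - 18 = 10

10


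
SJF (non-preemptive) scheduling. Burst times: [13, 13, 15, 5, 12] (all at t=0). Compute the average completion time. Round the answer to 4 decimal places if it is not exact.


SJF order (ascending): [5, 12, 13, 13, 15]
Completion times:
  Job 1: burst=5, C=5
  Job 2: burst=12, C=17
  Job 3: burst=13, C=30
  Job 4: burst=13, C=43
  Job 5: burst=15, C=58
Average completion = 153/5 = 30.6

30.6


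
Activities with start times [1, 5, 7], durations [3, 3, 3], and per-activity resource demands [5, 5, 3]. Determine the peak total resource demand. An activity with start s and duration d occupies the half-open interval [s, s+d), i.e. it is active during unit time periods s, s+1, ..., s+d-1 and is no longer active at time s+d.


Each activity i is active on [start_i, start_i + duration_i).
Compute total resource usage per time slot:
  t=0: active resources = [], total = 0
  t=1: active resources = [5], total = 5
  t=2: active resources = [5], total = 5
  t=3: active resources = [5], total = 5
  t=4: active resources = [], total = 0
  t=5: active resources = [5], total = 5
  t=6: active resources = [5], total = 5
  t=7: active resources = [5, 3], total = 8
  t=8: active resources = [3], total = 3
  t=9: active resources = [3], total = 3
Peak resource demand = 8

8


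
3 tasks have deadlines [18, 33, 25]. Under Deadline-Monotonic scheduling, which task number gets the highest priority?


Sort tasks by relative deadline (ascending):
  Task 1: deadline = 18
  Task 3: deadline = 25
  Task 2: deadline = 33
Priority order (highest first): [1, 3, 2]
Highest priority task = 1

1


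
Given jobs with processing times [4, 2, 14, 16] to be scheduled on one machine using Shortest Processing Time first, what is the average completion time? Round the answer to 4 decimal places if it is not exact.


Sort jobs by processing time (SPT order): [2, 4, 14, 16]
Compute completion times sequentially:
  Job 1: processing = 2, completes at 2
  Job 2: processing = 4, completes at 6
  Job 3: processing = 14, completes at 20
  Job 4: processing = 16, completes at 36
Sum of completion times = 64
Average completion time = 64/4 = 16.0

16.0


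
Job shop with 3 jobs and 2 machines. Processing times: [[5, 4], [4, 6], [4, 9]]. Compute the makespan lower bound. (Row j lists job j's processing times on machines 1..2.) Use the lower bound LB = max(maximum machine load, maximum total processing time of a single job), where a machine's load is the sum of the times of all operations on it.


Machine loads:
  Machine 1: 5 + 4 + 4 = 13
  Machine 2: 4 + 6 + 9 = 19
Max machine load = 19
Job totals:
  Job 1: 9
  Job 2: 10
  Job 3: 13
Max job total = 13
Lower bound = max(19, 13) = 19

19


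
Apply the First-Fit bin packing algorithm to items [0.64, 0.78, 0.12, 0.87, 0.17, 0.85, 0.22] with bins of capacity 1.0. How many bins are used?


Place items sequentially using First-Fit:
  Item 0.64 -> new Bin 1
  Item 0.78 -> new Bin 2
  Item 0.12 -> Bin 1 (now 0.76)
  Item 0.87 -> new Bin 3
  Item 0.17 -> Bin 1 (now 0.93)
  Item 0.85 -> new Bin 4
  Item 0.22 -> Bin 2 (now 1.0)
Total bins used = 4

4


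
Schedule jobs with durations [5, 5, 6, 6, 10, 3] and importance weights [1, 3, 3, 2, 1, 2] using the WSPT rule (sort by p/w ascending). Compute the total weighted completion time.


Compute p/w ratios and sort ascending (WSPT): [(3, 2), (5, 3), (6, 3), (6, 2), (5, 1), (10, 1)]
Compute weighted completion times:
  Job (p=3,w=2): C=3, w*C=2*3=6
  Job (p=5,w=3): C=8, w*C=3*8=24
  Job (p=6,w=3): C=14, w*C=3*14=42
  Job (p=6,w=2): C=20, w*C=2*20=40
  Job (p=5,w=1): C=25, w*C=1*25=25
  Job (p=10,w=1): C=35, w*C=1*35=35
Total weighted completion time = 172

172


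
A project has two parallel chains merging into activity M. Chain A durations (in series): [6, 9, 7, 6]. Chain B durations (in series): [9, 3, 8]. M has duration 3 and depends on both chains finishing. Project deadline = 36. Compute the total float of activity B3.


Forward pass: ES(B3) = sum of predecessors on chain B = 12
EF = ES + duration = 12 + 8 = 20
Backward pass: LF(M) = deadline = 36; LS(M) = 36 - 3 = 33
LF(B3) = LS(M) - sum(successors on chain B) = 33 - 0 = 33
LS = LF - duration = 33 - 8 = 25
Total float = LS - ES = 25 - 12 = 13

13


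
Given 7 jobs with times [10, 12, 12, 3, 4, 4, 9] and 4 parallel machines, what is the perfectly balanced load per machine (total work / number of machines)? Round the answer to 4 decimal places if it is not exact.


Total processing time = 10 + 12 + 12 + 3 + 4 + 4 + 9 = 54
Number of machines = 4
Ideal balanced load = 54 / 4 = 13.5

13.5


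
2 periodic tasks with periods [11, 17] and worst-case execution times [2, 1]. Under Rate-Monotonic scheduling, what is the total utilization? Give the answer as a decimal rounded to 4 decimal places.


Compute individual utilizations (exact fractions):
  Task 1: C/T = 2/11 (approx. 0.1818)
  Task 2: C/T = 1/17 (approx. 0.0588)
Total utilization U = 2/11 + 1/17 = 45/187
Rounded to 4 decimal places: U = 0.2406
RM (Liu & Layland) bound for 2 tasks = 0.828427; compare with U = 45/187 (approx. 0.240642)
U <= bound, so schedulable by RM sufficient condition.

0.2406


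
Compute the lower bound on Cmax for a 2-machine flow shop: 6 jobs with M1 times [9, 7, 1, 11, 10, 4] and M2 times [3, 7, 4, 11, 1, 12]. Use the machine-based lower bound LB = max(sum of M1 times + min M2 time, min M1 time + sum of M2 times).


LB1 = sum(M1 times) + min(M2 times) = 42 + 1 = 43
LB2 = min(M1 times) + sum(M2 times) = 1 + 38 = 39
Lower bound = max(LB1, LB2) = max(43, 39) = 43

43


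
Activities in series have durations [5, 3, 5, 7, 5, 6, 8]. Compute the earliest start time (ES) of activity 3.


Activity 3 starts after activities 1 through 2 complete.
Predecessor durations: [5, 3]
ES = 5 + 3 = 8

8


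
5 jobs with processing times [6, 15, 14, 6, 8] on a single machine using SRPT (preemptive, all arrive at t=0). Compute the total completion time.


Since all jobs arrive at t=0, SRPT equals SPT ordering.
SPT order: [6, 6, 8, 14, 15]
Completion times:
  Job 1: p=6, C=6
  Job 2: p=6, C=12
  Job 3: p=8, C=20
  Job 4: p=14, C=34
  Job 5: p=15, C=49
Total completion time = 6 + 12 + 20 + 34 + 49 = 121

121


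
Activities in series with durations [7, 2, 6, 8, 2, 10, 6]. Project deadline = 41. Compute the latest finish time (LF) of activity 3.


LF(activity 3) = deadline - sum of successor durations
Successors: activities 4 through 7 with durations [8, 2, 10, 6]
Sum of successor durations = 26
LF = 41 - 26 = 15

15


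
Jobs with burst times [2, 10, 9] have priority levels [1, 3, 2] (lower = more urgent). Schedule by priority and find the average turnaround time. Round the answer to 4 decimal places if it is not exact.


Sort by priority (ascending = highest first):
Order: [(1, 2), (2, 9), (3, 10)]
Completion times:
  Priority 1, burst=2, C=2
  Priority 2, burst=9, C=11
  Priority 3, burst=10, C=21
Average turnaround = 34/3 = 11.3333

11.3333


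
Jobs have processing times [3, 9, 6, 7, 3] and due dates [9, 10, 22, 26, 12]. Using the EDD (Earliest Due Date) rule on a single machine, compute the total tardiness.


Sort by due date (EDD order): [(3, 9), (9, 10), (3, 12), (6, 22), (7, 26)]
Compute completion times and tardiness:
  Job 1: p=3, d=9, C=3, tardiness=max(0,3-9)=0
  Job 2: p=9, d=10, C=12, tardiness=max(0,12-10)=2
  Job 3: p=3, d=12, C=15, tardiness=max(0,15-12)=3
  Job 4: p=6, d=22, C=21, tardiness=max(0,21-22)=0
  Job 5: p=7, d=26, C=28, tardiness=max(0,28-26)=2
Total tardiness = 7

7


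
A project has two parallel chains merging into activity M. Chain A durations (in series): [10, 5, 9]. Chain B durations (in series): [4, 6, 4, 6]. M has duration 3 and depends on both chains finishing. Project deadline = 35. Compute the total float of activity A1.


Forward pass: ES(A1) = sum of predecessors on chain A = 0
EF = ES + duration = 0 + 10 = 10
Backward pass: LF(M) = deadline = 35; LS(M) = 35 - 3 = 32
LF(A1) = LS(M) - sum(successors on chain A) = 32 - 14 = 18
LS = LF - duration = 18 - 10 = 8
Total float = LS - ES = 8 - 0 = 8

8


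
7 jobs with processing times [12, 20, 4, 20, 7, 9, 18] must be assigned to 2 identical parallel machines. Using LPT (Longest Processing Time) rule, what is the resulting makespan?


Sort jobs in decreasing order (LPT): [20, 20, 18, 12, 9, 7, 4]
Assign each job to the least loaded machine:
  Machine 1: jobs [20, 18, 7], load = 45
  Machine 2: jobs [20, 12, 9, 4], load = 45
Makespan = max load = 45

45


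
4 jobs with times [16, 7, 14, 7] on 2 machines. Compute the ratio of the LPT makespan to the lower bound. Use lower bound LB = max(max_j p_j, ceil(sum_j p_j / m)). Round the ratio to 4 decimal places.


LPT order: [16, 14, 7, 7]
Machine loads after assignment: [23, 21]
LPT makespan = 23
Lower bound = max(max_job, ceil(total/2)) = max(16, 22) = 22
Ratio = 23 / 22 = 1.0455

1.0455


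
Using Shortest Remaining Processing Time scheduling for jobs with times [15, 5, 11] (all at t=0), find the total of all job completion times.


Since all jobs arrive at t=0, SRPT equals SPT ordering.
SPT order: [5, 11, 15]
Completion times:
  Job 1: p=5, C=5
  Job 2: p=11, C=16
  Job 3: p=15, C=31
Total completion time = 5 + 16 + 31 = 52

52


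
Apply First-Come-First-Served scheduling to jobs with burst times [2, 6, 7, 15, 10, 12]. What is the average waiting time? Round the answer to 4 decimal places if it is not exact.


FCFS order (as given): [2, 6, 7, 15, 10, 12]
Waiting times:
  Job 1: wait = 0
  Job 2: wait = 2
  Job 3: wait = 8
  Job 4: wait = 15
  Job 5: wait = 30
  Job 6: wait = 40
Sum of waiting times = 95
Average waiting time = 95/6 = 15.8333

15.8333


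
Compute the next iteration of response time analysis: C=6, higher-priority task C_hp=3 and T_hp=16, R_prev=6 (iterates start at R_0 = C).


R_next = C + ceil(R_prev / T_hp) * C_hp
ceil(6 / 16) = ceil(0.375) = 1
Interference = 1 * 3 = 3
R_next = 6 + 3 = 9

9


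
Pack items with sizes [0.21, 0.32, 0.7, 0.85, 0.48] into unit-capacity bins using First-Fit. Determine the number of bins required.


Place items sequentially using First-Fit:
  Item 0.21 -> new Bin 1
  Item 0.32 -> Bin 1 (now 0.53)
  Item 0.7 -> new Bin 2
  Item 0.85 -> new Bin 3
  Item 0.48 -> new Bin 4
Total bins used = 4

4


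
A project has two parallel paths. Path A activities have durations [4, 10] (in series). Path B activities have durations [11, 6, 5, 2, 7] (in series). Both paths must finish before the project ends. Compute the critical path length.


Path A total = 4 + 10 = 14
Path B total = 11 + 6 + 5 + 2 + 7 = 31
Critical path = longest path = max(14, 31) = 31

31


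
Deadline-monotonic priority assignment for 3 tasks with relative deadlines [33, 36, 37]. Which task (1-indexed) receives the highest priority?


Sort tasks by relative deadline (ascending):
  Task 1: deadline = 33
  Task 2: deadline = 36
  Task 3: deadline = 37
Priority order (highest first): [1, 2, 3]
Highest priority task = 1

1


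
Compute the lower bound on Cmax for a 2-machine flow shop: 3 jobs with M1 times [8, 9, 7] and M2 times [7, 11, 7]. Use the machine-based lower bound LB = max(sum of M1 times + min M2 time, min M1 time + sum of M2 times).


LB1 = sum(M1 times) + min(M2 times) = 24 + 7 = 31
LB2 = min(M1 times) + sum(M2 times) = 7 + 25 = 32
Lower bound = max(LB1, LB2) = max(31, 32) = 32

32


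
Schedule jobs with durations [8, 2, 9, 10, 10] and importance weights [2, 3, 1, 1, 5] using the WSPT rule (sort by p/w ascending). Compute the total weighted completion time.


Compute p/w ratios and sort ascending (WSPT): [(2, 3), (10, 5), (8, 2), (9, 1), (10, 1)]
Compute weighted completion times:
  Job (p=2,w=3): C=2, w*C=3*2=6
  Job (p=10,w=5): C=12, w*C=5*12=60
  Job (p=8,w=2): C=20, w*C=2*20=40
  Job (p=9,w=1): C=29, w*C=1*29=29
  Job (p=10,w=1): C=39, w*C=1*39=39
Total weighted completion time = 174

174


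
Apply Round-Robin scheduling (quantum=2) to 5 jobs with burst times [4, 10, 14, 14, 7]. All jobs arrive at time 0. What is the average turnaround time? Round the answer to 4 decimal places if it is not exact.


Time quantum = 2
Execution trace:
  J1 runs 2 units, time = 2
  J2 runs 2 units, time = 4
  J3 runs 2 units, time = 6
  J4 runs 2 units, time = 8
  J5 runs 2 units, time = 10
  J1 runs 2 units, time = 12
  J2 runs 2 units, time = 14
  J3 runs 2 units, time = 16
  J4 runs 2 units, time = 18
  J5 runs 2 units, time = 20
  J2 runs 2 units, time = 22
  J3 runs 2 units, time = 24
  J4 runs 2 units, time = 26
  J5 runs 2 units, time = 28
  J2 runs 2 units, time = 30
  J3 runs 2 units, time = 32
  J4 runs 2 units, time = 34
  J5 runs 1 units, time = 35
  J2 runs 2 units, time = 37
  J3 runs 2 units, time = 39
  J4 runs 2 units, time = 41
  J3 runs 2 units, time = 43
  J4 runs 2 units, time = 45
  J3 runs 2 units, time = 47
  J4 runs 2 units, time = 49
Finish times: [12, 37, 47, 49, 35]
Average turnaround = 180/5 = 36.0

36.0


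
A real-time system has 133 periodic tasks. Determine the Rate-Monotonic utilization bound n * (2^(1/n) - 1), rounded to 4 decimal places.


Compute 2^(1/133) = 1.0052252371
Subtract 1: 1.0052252371 - 1 = 0.0052252371
Multiply by n: 133 * 0.0052252371 = 0.6949565343
Round to 4 dp: 0.6950

0.6950


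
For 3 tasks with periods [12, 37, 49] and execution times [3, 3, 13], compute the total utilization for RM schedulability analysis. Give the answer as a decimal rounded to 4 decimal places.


Compute individual utilizations (exact fractions):
  Task 1: C/T = 3/12 = 1/4 (approx. 0.25)
  Task 2: C/T = 3/37 (approx. 0.0811)
  Task 3: C/T = 13/49 (approx. 0.2653)
Total utilization U = 1/4 + 3/37 + 13/49 = 4325/7252
Rounded to 4 decimal places: U = 0.5964
RM (Liu & Layland) bound for 3 tasks = 0.779763; compare with U = 4325/7252 (approx. 0.596387)
U <= bound, so schedulable by RM sufficient condition.

0.5964


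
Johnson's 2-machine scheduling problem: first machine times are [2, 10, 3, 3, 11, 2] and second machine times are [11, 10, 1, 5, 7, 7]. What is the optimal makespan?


Apply Johnson's rule:
  Group 1 (a <= b): [(1, 2, 11), (6, 2, 7), (4, 3, 5), (2, 10, 10)]
  Group 2 (a > b): [(5, 11, 7), (3, 3, 1)]
Optimal job order: [1, 6, 4, 2, 5, 3]
Schedule:
  Job 1: M1 done at 2, M2 done at 13
  Job 6: M1 done at 4, M2 done at 20
  Job 4: M1 done at 7, M2 done at 25
  Job 2: M1 done at 17, M2 done at 35
  Job 5: M1 done at 28, M2 done at 42
  Job 3: M1 done at 31, M2 done at 43
Makespan = 43

43


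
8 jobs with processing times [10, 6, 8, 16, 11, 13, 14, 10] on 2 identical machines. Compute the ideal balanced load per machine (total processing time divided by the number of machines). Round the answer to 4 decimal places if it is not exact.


Total processing time = 10 + 6 + 8 + 16 + 11 + 13 + 14 + 10 = 88
Number of machines = 2
Ideal balanced load = 88 / 2 = 44.0

44.0


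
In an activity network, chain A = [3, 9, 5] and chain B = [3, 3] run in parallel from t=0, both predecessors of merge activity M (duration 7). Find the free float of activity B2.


ES(B2) = sum of predecessors on chain B = 3
EF(B2) = ES + duration = 3 + 3 = 6
Successor of B2 is M. ES(M) = max(sum(A), sum(B)) = max(17, 6) = 17
Free float = ES(successor) - EF(current) = 17 - 6 = 11

11


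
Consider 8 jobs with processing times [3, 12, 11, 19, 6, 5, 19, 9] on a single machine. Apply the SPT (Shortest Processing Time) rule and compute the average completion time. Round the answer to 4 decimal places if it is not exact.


Sort jobs by processing time (SPT order): [3, 5, 6, 9, 11, 12, 19, 19]
Compute completion times sequentially:
  Job 1: processing = 3, completes at 3
  Job 2: processing = 5, completes at 8
  Job 3: processing = 6, completes at 14
  Job 4: processing = 9, completes at 23
  Job 5: processing = 11, completes at 34
  Job 6: processing = 12, completes at 46
  Job 7: processing = 19, completes at 65
  Job 8: processing = 19, completes at 84
Sum of completion times = 277
Average completion time = 277/8 = 34.625

34.625


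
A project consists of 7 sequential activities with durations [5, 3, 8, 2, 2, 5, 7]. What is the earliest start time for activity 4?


Activity 4 starts after activities 1 through 3 complete.
Predecessor durations: [5, 3, 8]
ES = 5 + 3 + 8 = 16

16


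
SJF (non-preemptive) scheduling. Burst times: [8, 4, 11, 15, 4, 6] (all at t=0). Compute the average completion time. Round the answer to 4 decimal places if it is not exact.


SJF order (ascending): [4, 4, 6, 8, 11, 15]
Completion times:
  Job 1: burst=4, C=4
  Job 2: burst=4, C=8
  Job 3: burst=6, C=14
  Job 4: burst=8, C=22
  Job 5: burst=11, C=33
  Job 6: burst=15, C=48
Average completion = 129/6 = 21.5

21.5


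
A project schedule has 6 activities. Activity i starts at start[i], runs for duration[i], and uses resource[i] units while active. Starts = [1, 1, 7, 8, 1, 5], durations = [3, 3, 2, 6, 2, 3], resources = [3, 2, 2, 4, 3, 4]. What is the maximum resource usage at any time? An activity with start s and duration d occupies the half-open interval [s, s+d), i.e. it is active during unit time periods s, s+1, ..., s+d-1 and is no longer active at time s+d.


Each activity i is active on [start_i, start_i + duration_i).
Compute total resource usage per time slot:
  t=0: active resources = [], total = 0
  t=1: active resources = [3, 2, 3], total = 8
  t=2: active resources = [3, 2, 3], total = 8
  t=3: active resources = [3, 2], total = 5
  t=4: active resources = [], total = 0
  t=5: active resources = [4], total = 4
  t=6: active resources = [4], total = 4
  t=7: active resources = [2, 4], total = 6
  t=8: active resources = [2, 4], total = 6
  t=9: active resources = [4], total = 4
  t=10: active resources = [4], total = 4
  t=11: active resources = [4], total = 4
  t=12: active resources = [4], total = 4
  t=13: active resources = [4], total = 4
Peak resource demand = 8

8


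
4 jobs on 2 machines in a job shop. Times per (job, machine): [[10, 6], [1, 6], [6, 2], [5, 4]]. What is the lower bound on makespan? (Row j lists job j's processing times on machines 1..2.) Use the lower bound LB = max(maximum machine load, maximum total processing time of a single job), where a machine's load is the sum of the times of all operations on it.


Machine loads:
  Machine 1: 10 + 1 + 6 + 5 = 22
  Machine 2: 6 + 6 + 2 + 4 = 18
Max machine load = 22
Job totals:
  Job 1: 16
  Job 2: 7
  Job 3: 8
  Job 4: 9
Max job total = 16
Lower bound = max(22, 16) = 22

22


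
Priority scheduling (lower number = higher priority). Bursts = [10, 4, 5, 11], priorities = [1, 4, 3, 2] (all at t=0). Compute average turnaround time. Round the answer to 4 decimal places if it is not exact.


Sort by priority (ascending = highest first):
Order: [(1, 10), (2, 11), (3, 5), (4, 4)]
Completion times:
  Priority 1, burst=10, C=10
  Priority 2, burst=11, C=21
  Priority 3, burst=5, C=26
  Priority 4, burst=4, C=30
Average turnaround = 87/4 = 21.75

21.75


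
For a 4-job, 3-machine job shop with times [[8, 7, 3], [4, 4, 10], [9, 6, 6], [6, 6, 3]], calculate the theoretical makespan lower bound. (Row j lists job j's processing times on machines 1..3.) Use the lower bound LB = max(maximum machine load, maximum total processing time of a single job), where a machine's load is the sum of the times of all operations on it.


Machine loads:
  Machine 1: 8 + 4 + 9 + 6 = 27
  Machine 2: 7 + 4 + 6 + 6 = 23
  Machine 3: 3 + 10 + 6 + 3 = 22
Max machine load = 27
Job totals:
  Job 1: 18
  Job 2: 18
  Job 3: 21
  Job 4: 15
Max job total = 21
Lower bound = max(27, 21) = 27

27


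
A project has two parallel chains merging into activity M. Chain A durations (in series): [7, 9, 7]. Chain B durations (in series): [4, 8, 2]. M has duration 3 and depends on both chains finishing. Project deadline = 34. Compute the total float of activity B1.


Forward pass: ES(B1) = sum of predecessors on chain B = 0
EF = ES + duration = 0 + 4 = 4
Backward pass: LF(M) = deadline = 34; LS(M) = 34 - 3 = 31
LF(B1) = LS(M) - sum(successors on chain B) = 31 - 10 = 21
LS = LF - duration = 21 - 4 = 17
Total float = LS - ES = 17 - 0 = 17

17


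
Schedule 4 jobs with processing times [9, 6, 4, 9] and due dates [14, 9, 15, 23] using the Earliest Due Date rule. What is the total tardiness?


Sort by due date (EDD order): [(6, 9), (9, 14), (4, 15), (9, 23)]
Compute completion times and tardiness:
  Job 1: p=6, d=9, C=6, tardiness=max(0,6-9)=0
  Job 2: p=9, d=14, C=15, tardiness=max(0,15-14)=1
  Job 3: p=4, d=15, C=19, tardiness=max(0,19-15)=4
  Job 4: p=9, d=23, C=28, tardiness=max(0,28-23)=5
Total tardiness = 10

10


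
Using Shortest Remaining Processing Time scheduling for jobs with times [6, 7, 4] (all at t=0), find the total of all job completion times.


Since all jobs arrive at t=0, SRPT equals SPT ordering.
SPT order: [4, 6, 7]
Completion times:
  Job 1: p=4, C=4
  Job 2: p=6, C=10
  Job 3: p=7, C=17
Total completion time = 4 + 10 + 17 = 31

31


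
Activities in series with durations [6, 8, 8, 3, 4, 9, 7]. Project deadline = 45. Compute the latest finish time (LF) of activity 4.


LF(activity 4) = deadline - sum of successor durations
Successors: activities 5 through 7 with durations [4, 9, 7]
Sum of successor durations = 20
LF = 45 - 20 = 25

25


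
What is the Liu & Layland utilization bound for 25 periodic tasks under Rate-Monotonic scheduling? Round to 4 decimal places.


Compute 2^(1/25) = 1.0281138267
Subtract 1: 1.0281138267 - 1 = 0.0281138267
Multiply by n: 25 * 0.0281138267 = 0.7028456675
Round to 4 dp: 0.7028

0.7028


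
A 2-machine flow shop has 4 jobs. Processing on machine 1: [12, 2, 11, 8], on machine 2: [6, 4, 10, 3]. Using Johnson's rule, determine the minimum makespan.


Apply Johnson's rule:
  Group 1 (a <= b): [(2, 2, 4)]
  Group 2 (a > b): [(3, 11, 10), (1, 12, 6), (4, 8, 3)]
Optimal job order: [2, 3, 1, 4]
Schedule:
  Job 2: M1 done at 2, M2 done at 6
  Job 3: M1 done at 13, M2 done at 23
  Job 1: M1 done at 25, M2 done at 31
  Job 4: M1 done at 33, M2 done at 36
Makespan = 36

36


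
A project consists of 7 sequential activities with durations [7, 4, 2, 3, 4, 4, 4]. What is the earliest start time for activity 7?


Activity 7 starts after activities 1 through 6 complete.
Predecessor durations: [7, 4, 2, 3, 4, 4]
ES = 7 + 4 + 2 + 3 + 4 + 4 = 24

24


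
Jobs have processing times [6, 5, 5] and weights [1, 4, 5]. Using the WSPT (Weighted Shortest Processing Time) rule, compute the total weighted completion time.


Compute p/w ratios and sort ascending (WSPT): [(5, 5), (5, 4), (6, 1)]
Compute weighted completion times:
  Job (p=5,w=5): C=5, w*C=5*5=25
  Job (p=5,w=4): C=10, w*C=4*10=40
  Job (p=6,w=1): C=16, w*C=1*16=16
Total weighted completion time = 81

81


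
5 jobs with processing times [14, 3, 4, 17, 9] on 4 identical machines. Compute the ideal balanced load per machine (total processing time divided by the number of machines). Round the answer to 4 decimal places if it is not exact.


Total processing time = 14 + 3 + 4 + 17 + 9 = 47
Number of machines = 4
Ideal balanced load = 47 / 4 = 11.75

11.75


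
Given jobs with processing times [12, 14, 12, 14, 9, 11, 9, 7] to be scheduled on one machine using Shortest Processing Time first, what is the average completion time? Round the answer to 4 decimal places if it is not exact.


Sort jobs by processing time (SPT order): [7, 9, 9, 11, 12, 12, 14, 14]
Compute completion times sequentially:
  Job 1: processing = 7, completes at 7
  Job 2: processing = 9, completes at 16
  Job 3: processing = 9, completes at 25
  Job 4: processing = 11, completes at 36
  Job 5: processing = 12, completes at 48
  Job 6: processing = 12, completes at 60
  Job 7: processing = 14, completes at 74
  Job 8: processing = 14, completes at 88
Sum of completion times = 354
Average completion time = 354/8 = 44.25

44.25


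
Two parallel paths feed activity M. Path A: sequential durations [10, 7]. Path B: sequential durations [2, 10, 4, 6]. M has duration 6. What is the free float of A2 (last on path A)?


ES(A2) = sum of predecessors on chain A = 10
EF(A2) = ES + duration = 10 + 7 = 17
Successor of A2 is M. ES(M) = max(sum(A), sum(B)) = max(17, 22) = 22
Free float = ES(successor) - EF(current) = 22 - 17 = 5

5


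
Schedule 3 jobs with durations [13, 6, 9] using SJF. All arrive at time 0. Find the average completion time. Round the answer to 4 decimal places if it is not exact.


SJF order (ascending): [6, 9, 13]
Completion times:
  Job 1: burst=6, C=6
  Job 2: burst=9, C=15
  Job 3: burst=13, C=28
Average completion = 49/3 = 16.3333

16.3333


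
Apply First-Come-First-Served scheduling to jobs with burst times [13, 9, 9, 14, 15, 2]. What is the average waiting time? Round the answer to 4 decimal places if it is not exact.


FCFS order (as given): [13, 9, 9, 14, 15, 2]
Waiting times:
  Job 1: wait = 0
  Job 2: wait = 13
  Job 3: wait = 22
  Job 4: wait = 31
  Job 5: wait = 45
  Job 6: wait = 60
Sum of waiting times = 171
Average waiting time = 171/6 = 28.5

28.5


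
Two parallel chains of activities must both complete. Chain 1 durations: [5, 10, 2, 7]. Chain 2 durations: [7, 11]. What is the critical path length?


Path A total = 5 + 10 + 2 + 7 = 24
Path B total = 7 + 11 = 18
Critical path = longest path = max(24, 18) = 24

24


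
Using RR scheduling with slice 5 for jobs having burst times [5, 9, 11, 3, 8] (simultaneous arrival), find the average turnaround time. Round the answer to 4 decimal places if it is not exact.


Time quantum = 5
Execution trace:
  J1 runs 5 units, time = 5
  J2 runs 5 units, time = 10
  J3 runs 5 units, time = 15
  J4 runs 3 units, time = 18
  J5 runs 5 units, time = 23
  J2 runs 4 units, time = 27
  J3 runs 5 units, time = 32
  J5 runs 3 units, time = 35
  J3 runs 1 units, time = 36
Finish times: [5, 27, 36, 18, 35]
Average turnaround = 121/5 = 24.2

24.2


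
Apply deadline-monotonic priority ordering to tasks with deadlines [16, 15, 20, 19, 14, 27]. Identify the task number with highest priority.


Sort tasks by relative deadline (ascending):
  Task 5: deadline = 14
  Task 2: deadline = 15
  Task 1: deadline = 16
  Task 4: deadline = 19
  Task 3: deadline = 20
  Task 6: deadline = 27
Priority order (highest first): [5, 2, 1, 4, 3, 6]
Highest priority task = 5

5


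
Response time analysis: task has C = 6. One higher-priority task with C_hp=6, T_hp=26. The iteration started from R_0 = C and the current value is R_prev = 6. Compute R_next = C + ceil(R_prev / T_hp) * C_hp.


R_next = C + ceil(R_prev / T_hp) * C_hp
ceil(6 / 26) = ceil(0.2308) = 1
Interference = 1 * 6 = 6
R_next = 6 + 6 = 12

12


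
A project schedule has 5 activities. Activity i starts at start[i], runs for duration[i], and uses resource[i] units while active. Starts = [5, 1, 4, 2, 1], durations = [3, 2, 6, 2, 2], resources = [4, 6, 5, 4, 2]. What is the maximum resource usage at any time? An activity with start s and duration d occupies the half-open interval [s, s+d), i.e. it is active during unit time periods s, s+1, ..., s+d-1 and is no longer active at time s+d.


Each activity i is active on [start_i, start_i + duration_i).
Compute total resource usage per time slot:
  t=0: active resources = [], total = 0
  t=1: active resources = [6, 2], total = 8
  t=2: active resources = [6, 4, 2], total = 12
  t=3: active resources = [4], total = 4
  t=4: active resources = [5], total = 5
  t=5: active resources = [4, 5], total = 9
  t=6: active resources = [4, 5], total = 9
  t=7: active resources = [4, 5], total = 9
  t=8: active resources = [5], total = 5
  t=9: active resources = [5], total = 5
Peak resource demand = 12

12


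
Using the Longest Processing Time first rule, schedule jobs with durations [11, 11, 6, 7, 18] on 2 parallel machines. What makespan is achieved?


Sort jobs in decreasing order (LPT): [18, 11, 11, 7, 6]
Assign each job to the least loaded machine:
  Machine 1: jobs [18, 7], load = 25
  Machine 2: jobs [11, 11, 6], load = 28
Makespan = max load = 28

28


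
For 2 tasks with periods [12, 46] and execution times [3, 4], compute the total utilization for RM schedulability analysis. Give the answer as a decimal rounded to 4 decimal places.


Compute individual utilizations (exact fractions):
  Task 1: C/T = 3/12 = 1/4 (approx. 0.25)
  Task 2: C/T = 4/46 = 2/23 (approx. 0.087)
Total utilization U = 1/4 + 2/23 = 31/92
Rounded to 4 decimal places: U = 0.3370
RM (Liu & Layland) bound for 2 tasks = 0.828427; compare with U = 31/92 (approx. 0.336957)
U <= bound, so schedulable by RM sufficient condition.

0.3370


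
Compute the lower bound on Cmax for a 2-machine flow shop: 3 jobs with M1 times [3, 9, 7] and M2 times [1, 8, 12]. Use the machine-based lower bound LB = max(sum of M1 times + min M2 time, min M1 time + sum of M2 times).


LB1 = sum(M1 times) + min(M2 times) = 19 + 1 = 20
LB2 = min(M1 times) + sum(M2 times) = 3 + 21 = 24
Lower bound = max(LB1, LB2) = max(20, 24) = 24

24


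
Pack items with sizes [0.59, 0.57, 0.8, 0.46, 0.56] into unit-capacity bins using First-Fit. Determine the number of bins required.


Place items sequentially using First-Fit:
  Item 0.59 -> new Bin 1
  Item 0.57 -> new Bin 2
  Item 0.8 -> new Bin 3
  Item 0.46 -> new Bin 4
  Item 0.56 -> new Bin 5
Total bins used = 5

5


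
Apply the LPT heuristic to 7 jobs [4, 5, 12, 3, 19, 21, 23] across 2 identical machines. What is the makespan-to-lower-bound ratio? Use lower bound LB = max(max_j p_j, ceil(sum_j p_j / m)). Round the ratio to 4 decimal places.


LPT order: [23, 21, 19, 12, 5, 4, 3]
Machine loads after assignment: [44, 43]
LPT makespan = 44
Lower bound = max(max_job, ceil(total/2)) = max(23, 44) = 44
Ratio = 44 / 44 = 1.0

1.0


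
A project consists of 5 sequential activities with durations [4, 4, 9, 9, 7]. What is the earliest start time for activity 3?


Activity 3 starts after activities 1 through 2 complete.
Predecessor durations: [4, 4]
ES = 4 + 4 = 8

8


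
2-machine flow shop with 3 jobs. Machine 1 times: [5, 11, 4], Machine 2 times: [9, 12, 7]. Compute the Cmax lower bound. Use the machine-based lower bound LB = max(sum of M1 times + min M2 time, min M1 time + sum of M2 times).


LB1 = sum(M1 times) + min(M2 times) = 20 + 7 = 27
LB2 = min(M1 times) + sum(M2 times) = 4 + 28 = 32
Lower bound = max(LB1, LB2) = max(27, 32) = 32

32


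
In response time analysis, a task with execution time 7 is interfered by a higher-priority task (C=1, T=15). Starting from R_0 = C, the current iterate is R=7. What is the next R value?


R_next = C + ceil(R_prev / T_hp) * C_hp
ceil(7 / 15) = ceil(0.4667) = 1
Interference = 1 * 1 = 1
R_next = 7 + 1 = 8

8


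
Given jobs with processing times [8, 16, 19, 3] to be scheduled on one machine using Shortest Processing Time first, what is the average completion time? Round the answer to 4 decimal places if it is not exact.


Sort jobs by processing time (SPT order): [3, 8, 16, 19]
Compute completion times sequentially:
  Job 1: processing = 3, completes at 3
  Job 2: processing = 8, completes at 11
  Job 3: processing = 16, completes at 27
  Job 4: processing = 19, completes at 46
Sum of completion times = 87
Average completion time = 87/4 = 21.75

21.75


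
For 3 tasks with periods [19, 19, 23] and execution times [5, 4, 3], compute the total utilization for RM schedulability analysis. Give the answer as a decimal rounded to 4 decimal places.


Compute individual utilizations (exact fractions):
  Task 1: C/T = 5/19 (approx. 0.2632)
  Task 2: C/T = 4/19 (approx. 0.2105)
  Task 3: C/T = 3/23 (approx. 0.1304)
Total utilization U = 5/19 + 4/19 + 3/23 = 264/437
Rounded to 4 decimal places: U = 0.6041
RM (Liu & Layland) bound for 3 tasks = 0.779763; compare with U = 264/437 (approx. 0.604119)
U <= bound, so schedulable by RM sufficient condition.

0.6041


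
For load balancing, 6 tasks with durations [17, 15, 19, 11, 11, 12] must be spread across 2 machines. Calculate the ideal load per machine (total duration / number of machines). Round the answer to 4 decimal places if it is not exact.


Total processing time = 17 + 15 + 19 + 11 + 11 + 12 = 85
Number of machines = 2
Ideal balanced load = 85 / 2 = 42.5

42.5


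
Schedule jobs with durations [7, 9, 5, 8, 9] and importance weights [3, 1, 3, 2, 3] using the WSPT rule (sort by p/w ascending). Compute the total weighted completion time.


Compute p/w ratios and sort ascending (WSPT): [(5, 3), (7, 3), (9, 3), (8, 2), (9, 1)]
Compute weighted completion times:
  Job (p=5,w=3): C=5, w*C=3*5=15
  Job (p=7,w=3): C=12, w*C=3*12=36
  Job (p=9,w=3): C=21, w*C=3*21=63
  Job (p=8,w=2): C=29, w*C=2*29=58
  Job (p=9,w=1): C=38, w*C=1*38=38
Total weighted completion time = 210

210


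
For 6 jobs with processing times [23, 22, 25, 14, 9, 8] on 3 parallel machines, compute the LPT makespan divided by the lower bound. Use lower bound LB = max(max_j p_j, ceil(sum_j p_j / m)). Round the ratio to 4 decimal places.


LPT order: [25, 23, 22, 14, 9, 8]
Machine loads after assignment: [33, 32, 36]
LPT makespan = 36
Lower bound = max(max_job, ceil(total/3)) = max(25, 34) = 34
Ratio = 36 / 34 = 1.0588

1.0588


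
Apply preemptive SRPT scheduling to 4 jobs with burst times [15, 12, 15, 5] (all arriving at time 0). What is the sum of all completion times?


Since all jobs arrive at t=0, SRPT equals SPT ordering.
SPT order: [5, 12, 15, 15]
Completion times:
  Job 1: p=5, C=5
  Job 2: p=12, C=17
  Job 3: p=15, C=32
  Job 4: p=15, C=47
Total completion time = 5 + 17 + 32 + 47 = 101

101


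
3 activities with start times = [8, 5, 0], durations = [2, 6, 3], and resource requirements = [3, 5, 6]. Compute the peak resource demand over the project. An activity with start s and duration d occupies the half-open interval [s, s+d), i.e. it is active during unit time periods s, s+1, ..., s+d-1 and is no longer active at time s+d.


Each activity i is active on [start_i, start_i + duration_i).
Compute total resource usage per time slot:
  t=0: active resources = [6], total = 6
  t=1: active resources = [6], total = 6
  t=2: active resources = [6], total = 6
  t=3: active resources = [], total = 0
  t=4: active resources = [], total = 0
  t=5: active resources = [5], total = 5
  t=6: active resources = [5], total = 5
  t=7: active resources = [5], total = 5
  t=8: active resources = [3, 5], total = 8
  t=9: active resources = [3, 5], total = 8
  t=10: active resources = [5], total = 5
Peak resource demand = 8

8


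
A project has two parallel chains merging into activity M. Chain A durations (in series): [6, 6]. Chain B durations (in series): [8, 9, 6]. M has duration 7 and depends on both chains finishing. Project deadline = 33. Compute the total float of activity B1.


Forward pass: ES(B1) = sum of predecessors on chain B = 0
EF = ES + duration = 0 + 8 = 8
Backward pass: LF(M) = deadline = 33; LS(M) = 33 - 7 = 26
LF(B1) = LS(M) - sum(successors on chain B) = 26 - 15 = 11
LS = LF - duration = 11 - 8 = 3
Total float = LS - ES = 3 - 0 = 3

3


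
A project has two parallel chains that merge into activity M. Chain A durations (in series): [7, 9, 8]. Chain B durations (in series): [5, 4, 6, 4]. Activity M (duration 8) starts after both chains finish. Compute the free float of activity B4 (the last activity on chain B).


ES(B4) = sum of predecessors on chain B = 15
EF(B4) = ES + duration = 15 + 4 = 19
Successor of B4 is M. ES(M) = max(sum(A), sum(B)) = max(24, 19) = 24
Free float = ES(successor) - EF(current) = 24 - 19 = 5

5


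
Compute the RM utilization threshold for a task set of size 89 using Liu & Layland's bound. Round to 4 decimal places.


Compute 2^(1/89) = 1.0078185773
Subtract 1: 1.0078185773 - 1 = 0.0078185773
Multiply by n: 89 * 0.0078185773 = 0.6958533797
Round to 4 dp: 0.6959

0.6959


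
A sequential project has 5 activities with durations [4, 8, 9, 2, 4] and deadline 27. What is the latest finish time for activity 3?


LF(activity 3) = deadline - sum of successor durations
Successors: activities 4 through 5 with durations [2, 4]
Sum of successor durations = 6
LF = 27 - 6 = 21

21


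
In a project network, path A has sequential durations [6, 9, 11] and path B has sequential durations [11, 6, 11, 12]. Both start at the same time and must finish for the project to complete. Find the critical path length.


Path A total = 6 + 9 + 11 = 26
Path B total = 11 + 6 + 11 + 12 = 40
Critical path = longest path = max(26, 40) = 40

40


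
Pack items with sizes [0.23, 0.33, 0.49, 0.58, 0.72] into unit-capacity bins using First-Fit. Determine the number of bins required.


Place items sequentially using First-Fit:
  Item 0.23 -> new Bin 1
  Item 0.33 -> Bin 1 (now 0.56)
  Item 0.49 -> new Bin 2
  Item 0.58 -> new Bin 3
  Item 0.72 -> new Bin 4
Total bins used = 4

4


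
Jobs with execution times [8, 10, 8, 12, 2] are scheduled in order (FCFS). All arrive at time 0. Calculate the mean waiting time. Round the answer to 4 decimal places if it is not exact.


FCFS order (as given): [8, 10, 8, 12, 2]
Waiting times:
  Job 1: wait = 0
  Job 2: wait = 8
  Job 3: wait = 18
  Job 4: wait = 26
  Job 5: wait = 38
Sum of waiting times = 90
Average waiting time = 90/5 = 18.0

18.0


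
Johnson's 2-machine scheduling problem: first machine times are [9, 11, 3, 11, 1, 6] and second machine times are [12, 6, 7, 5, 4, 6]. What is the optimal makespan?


Apply Johnson's rule:
  Group 1 (a <= b): [(5, 1, 4), (3, 3, 7), (6, 6, 6), (1, 9, 12)]
  Group 2 (a > b): [(2, 11, 6), (4, 11, 5)]
Optimal job order: [5, 3, 6, 1, 2, 4]
Schedule:
  Job 5: M1 done at 1, M2 done at 5
  Job 3: M1 done at 4, M2 done at 12
  Job 6: M1 done at 10, M2 done at 18
  Job 1: M1 done at 19, M2 done at 31
  Job 2: M1 done at 30, M2 done at 37
  Job 4: M1 done at 41, M2 done at 46
Makespan = 46

46


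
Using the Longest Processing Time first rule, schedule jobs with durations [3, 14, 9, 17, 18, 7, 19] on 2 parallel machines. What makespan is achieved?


Sort jobs in decreasing order (LPT): [19, 18, 17, 14, 9, 7, 3]
Assign each job to the least loaded machine:
  Machine 1: jobs [19, 14, 9, 3], load = 45
  Machine 2: jobs [18, 17, 7], load = 42
Makespan = max load = 45

45
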